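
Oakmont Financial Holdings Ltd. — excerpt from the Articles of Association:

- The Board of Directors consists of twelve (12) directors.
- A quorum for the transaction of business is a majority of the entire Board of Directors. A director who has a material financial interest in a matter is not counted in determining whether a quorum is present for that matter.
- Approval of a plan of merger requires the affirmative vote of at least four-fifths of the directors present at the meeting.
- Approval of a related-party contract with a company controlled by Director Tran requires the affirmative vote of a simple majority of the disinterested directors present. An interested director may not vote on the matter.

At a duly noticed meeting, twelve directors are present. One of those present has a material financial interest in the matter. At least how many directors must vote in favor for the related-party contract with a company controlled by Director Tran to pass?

6

The related-party contract with a company controlled by Director Tran requires a majority of the disinterested directors present (12 − 1 = 11).
A majority of 11 is 6.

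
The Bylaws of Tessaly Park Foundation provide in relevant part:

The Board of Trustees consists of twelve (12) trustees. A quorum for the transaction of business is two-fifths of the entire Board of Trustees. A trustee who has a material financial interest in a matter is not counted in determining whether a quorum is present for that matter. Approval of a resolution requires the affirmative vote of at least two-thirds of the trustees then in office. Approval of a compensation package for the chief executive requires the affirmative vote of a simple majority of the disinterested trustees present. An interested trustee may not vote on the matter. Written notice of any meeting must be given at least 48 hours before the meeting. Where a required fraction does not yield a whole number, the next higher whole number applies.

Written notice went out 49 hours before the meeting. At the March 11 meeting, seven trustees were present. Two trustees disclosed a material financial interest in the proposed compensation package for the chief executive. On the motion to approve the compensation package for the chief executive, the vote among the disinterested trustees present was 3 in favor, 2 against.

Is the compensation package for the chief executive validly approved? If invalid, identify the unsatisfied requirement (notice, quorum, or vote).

Notice: 49 hours given; 48 required (49 ≥ 48). Satisfied.
Quorum: 7 present, but the 2 interested trustees do not count, leaving 5. Quorum is 5. Satisfied.
Vote: the compensation package for the chief executive requires a majority of the disinterested trustees present (7 − 2 = 5). A majority of 5 is 3, so 3 affirmative votes are needed; 3 voted in favor. Satisfied.

Valid — all requirements satisfied.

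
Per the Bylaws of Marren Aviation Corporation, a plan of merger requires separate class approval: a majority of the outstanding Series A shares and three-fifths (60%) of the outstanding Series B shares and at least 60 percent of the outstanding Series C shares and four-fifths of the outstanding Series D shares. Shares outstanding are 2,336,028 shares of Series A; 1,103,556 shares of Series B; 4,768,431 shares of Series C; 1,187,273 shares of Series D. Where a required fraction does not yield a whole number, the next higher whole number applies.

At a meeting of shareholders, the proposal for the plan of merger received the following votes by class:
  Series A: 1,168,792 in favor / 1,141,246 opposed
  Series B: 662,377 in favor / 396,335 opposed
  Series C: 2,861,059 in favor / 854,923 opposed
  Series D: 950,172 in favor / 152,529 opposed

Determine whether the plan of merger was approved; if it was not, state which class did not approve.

Series A: a majority of 2336028 is 1168015; 1,168,015 required, 1,168,792 in favor — approved.
Series B: 3/5 of 1103556 = 662133.60, rounded up to 662134; 662,134 required, 662,377 in favor — approved.
Series C: 3/5 of 4768431 = 2861058.60, rounded up to 2861059; 2,861,059 required, 2,861,059 in favor — approved.
Series D: 4/5 of 1187273 = 949818.40, rounded up to 949819; 949,819 required, 950,172 in favor — approved.

Approved — every class gave the required vote.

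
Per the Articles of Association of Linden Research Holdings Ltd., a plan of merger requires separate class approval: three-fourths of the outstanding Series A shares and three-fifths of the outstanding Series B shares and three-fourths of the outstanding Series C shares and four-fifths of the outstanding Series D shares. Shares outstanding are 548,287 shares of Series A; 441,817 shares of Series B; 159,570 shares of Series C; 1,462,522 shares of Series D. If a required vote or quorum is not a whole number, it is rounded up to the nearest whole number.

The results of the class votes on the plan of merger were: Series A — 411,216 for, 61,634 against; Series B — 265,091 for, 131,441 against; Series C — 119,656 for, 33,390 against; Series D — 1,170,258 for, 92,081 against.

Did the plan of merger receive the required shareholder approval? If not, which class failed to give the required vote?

Not approved — the Series C shares did not give the required vote.

Series A: 3/4 of 548287 = 411215.25, rounded up to 411216; 411,216 required, 411,216 in favor — approved.
Series B: 3/5 of 441817 = 265090.20, rounded up to 265091; 265,091 required, 265,091 in favor — approved.
Series C: 3/4 of 159570 = 119677.50, rounded up to 119678; 119,678 required, 119,656 in favor — not approved.
Series D: 4/5 of 1462522 = 1170017.60, rounded up to 1170018; 1,170,018 required, 1,170,258 in favor — approved.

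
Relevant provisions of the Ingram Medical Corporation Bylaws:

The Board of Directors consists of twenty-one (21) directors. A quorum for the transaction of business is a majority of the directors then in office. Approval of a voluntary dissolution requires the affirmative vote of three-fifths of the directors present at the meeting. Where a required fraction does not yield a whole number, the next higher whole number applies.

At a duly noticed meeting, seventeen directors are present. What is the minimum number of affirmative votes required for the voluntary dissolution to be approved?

The voluntary dissolution requires three-fifths of the directors present (17).
3/5 of 17 = 10.20, rounded up to 11.

11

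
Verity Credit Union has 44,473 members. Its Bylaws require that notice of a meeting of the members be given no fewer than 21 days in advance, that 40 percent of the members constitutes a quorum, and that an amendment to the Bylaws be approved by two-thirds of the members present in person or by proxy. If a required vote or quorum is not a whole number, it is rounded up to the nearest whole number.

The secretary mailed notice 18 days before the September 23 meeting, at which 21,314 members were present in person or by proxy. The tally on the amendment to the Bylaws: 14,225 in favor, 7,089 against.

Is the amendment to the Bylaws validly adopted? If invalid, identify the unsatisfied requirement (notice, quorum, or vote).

Notice: 18 days given; 21 required. Not satisfied.
Quorum: 40% of 44,473 = 17,789.20, rounded up to 17,790; 21,314 present. Satisfied.
Vote: requires two-thirds of those present (21,314); 2/3 of 21314 = 14209.33, rounded up to 14210, so 14,210 needed; 14,225 in favor. Satisfied.

Invalid — notice requirement not satisfied.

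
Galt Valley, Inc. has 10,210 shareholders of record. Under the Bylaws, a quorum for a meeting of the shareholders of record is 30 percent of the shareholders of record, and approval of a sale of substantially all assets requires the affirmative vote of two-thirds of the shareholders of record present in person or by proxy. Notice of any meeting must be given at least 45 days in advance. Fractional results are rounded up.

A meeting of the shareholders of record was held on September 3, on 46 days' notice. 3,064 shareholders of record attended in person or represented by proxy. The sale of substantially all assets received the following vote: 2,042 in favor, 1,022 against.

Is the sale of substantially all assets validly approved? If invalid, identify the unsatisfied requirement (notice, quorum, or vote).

Notice: 46 days given; 45 required. Satisfied.
Quorum: 30% of 10,210 = 3,063; 3,064 present. Satisfied.
Vote: requires two-thirds of those present (3,064); 2/3 of 3064 = 2042.67, rounded up to 2043, so 2,043 needed; 2,042 in favor. Not satisfied.

Invalid — vote requirement not satisfied.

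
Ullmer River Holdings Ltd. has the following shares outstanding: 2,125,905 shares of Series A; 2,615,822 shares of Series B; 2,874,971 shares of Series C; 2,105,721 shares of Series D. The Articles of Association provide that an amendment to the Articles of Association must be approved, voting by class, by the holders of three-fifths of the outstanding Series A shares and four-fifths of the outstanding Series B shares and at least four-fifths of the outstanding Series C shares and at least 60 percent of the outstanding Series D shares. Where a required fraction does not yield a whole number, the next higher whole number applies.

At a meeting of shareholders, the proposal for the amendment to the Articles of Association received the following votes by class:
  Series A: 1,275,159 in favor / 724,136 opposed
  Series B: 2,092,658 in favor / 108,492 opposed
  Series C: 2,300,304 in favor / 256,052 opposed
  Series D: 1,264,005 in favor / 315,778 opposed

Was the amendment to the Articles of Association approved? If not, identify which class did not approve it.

Not approved — the Series A shares did not give the required vote.

Series A: 3/5 of 2125905 = 1275543; 1,275,543 required, 1,275,159 in favor — not approved.
Series B: 4/5 of 2615822 = 2092657.60, rounded up to 2092658; 2,092,658 required, 2,092,658 in favor — approved.
Series C: 4/5 of 2874971 = 2299976.80, rounded up to 2299977; 2,299,977 required, 2,300,304 in favor — approved.
Series D: 3/5 of 2105721 = 1263432.60, rounded up to 1263433; 1,263,433 required, 1,264,005 in favor — approved.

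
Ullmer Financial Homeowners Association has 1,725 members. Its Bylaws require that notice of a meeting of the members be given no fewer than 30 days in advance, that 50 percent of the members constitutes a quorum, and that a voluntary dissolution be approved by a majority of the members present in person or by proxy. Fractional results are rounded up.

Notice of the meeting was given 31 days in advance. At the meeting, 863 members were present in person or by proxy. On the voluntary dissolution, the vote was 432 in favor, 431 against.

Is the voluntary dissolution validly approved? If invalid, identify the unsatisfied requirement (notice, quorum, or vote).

Valid — all requirements satisfied.

Notice: 31 days given; 30 required. Satisfied.
Quorum: 50% of 1,725 = 862.50, rounded up to 863; 863 present. Satisfied.
Vote: requires a majority of those present (863); a majority of 863 is 432, so 432 needed; 432 in favor. Satisfied.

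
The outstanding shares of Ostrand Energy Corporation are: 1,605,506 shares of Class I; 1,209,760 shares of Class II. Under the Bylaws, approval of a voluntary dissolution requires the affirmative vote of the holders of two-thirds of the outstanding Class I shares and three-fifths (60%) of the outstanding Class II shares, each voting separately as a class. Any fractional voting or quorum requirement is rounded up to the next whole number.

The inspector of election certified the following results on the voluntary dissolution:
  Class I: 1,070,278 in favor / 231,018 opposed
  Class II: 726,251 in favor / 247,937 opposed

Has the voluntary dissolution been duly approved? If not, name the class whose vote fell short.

Class I: 2/3 of 1605506 = 1070337.33, rounded up to 1070338; 1,070,338 required, 1,070,278 in favor — not approved.
Class II: 3/5 of 1209760 = 725856; 725,856 required, 726,251 in favor — approved.

Not approved — the Class I shares did not give the required vote.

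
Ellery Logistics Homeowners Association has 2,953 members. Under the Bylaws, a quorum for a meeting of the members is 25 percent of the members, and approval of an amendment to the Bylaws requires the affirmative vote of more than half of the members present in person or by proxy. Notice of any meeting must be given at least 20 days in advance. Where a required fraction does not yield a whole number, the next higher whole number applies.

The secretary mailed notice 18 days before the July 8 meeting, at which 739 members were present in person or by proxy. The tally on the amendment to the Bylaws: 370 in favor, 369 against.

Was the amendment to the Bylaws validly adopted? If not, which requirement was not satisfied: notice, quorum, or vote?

Invalid — notice requirement not satisfied.

Notice: 18 days given; 20 required. Not satisfied.
Quorum: 25% of 2,953 = 738.25, rounded up to 739; 739 present. Satisfied.
Vote: requires a majority of those present (739); a majority of 739 is 370, so 370 needed; 370 in favor. Satisfied.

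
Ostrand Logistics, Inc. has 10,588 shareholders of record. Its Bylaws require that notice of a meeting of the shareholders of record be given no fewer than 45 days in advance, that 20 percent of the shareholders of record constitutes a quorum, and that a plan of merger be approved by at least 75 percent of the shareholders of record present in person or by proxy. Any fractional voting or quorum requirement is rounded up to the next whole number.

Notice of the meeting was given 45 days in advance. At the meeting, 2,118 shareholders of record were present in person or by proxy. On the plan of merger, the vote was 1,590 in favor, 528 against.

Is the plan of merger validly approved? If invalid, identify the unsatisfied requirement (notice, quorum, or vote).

Valid — all requirements satisfied.

Notice: 45 days given; 45 required. Satisfied.
Quorum: 20% of 10,588 = 2,117.60, rounded up to 2,118; 2,118 present. Satisfied.
Vote: requires three-fourths of those present (2,118); 3/4 of 2118 = 1588.50, rounded up to 1589, so 1,589 needed; 1,590 in favor. Satisfied.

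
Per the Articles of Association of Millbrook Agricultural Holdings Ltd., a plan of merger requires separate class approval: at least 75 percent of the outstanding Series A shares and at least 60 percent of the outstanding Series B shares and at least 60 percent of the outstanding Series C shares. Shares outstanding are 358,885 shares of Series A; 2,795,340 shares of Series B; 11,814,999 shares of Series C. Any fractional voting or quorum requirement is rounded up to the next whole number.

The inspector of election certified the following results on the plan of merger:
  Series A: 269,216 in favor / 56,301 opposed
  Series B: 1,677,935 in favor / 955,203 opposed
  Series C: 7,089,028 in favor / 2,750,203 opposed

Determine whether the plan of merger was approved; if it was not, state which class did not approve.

Approved — every class gave the required vote.

Series A: 3/4 of 358885 = 269163.75, rounded up to 269164; 269,164 required, 269,216 in favor — approved.
Series B: 3/5 of 2795340 = 1677204; 1,677,204 required, 1,677,935 in favor — approved.
Series C: 3/5 of 11814999 = 7088999.40, rounded up to 7089000; 7,089,000 required, 7,089,028 in favor — approved.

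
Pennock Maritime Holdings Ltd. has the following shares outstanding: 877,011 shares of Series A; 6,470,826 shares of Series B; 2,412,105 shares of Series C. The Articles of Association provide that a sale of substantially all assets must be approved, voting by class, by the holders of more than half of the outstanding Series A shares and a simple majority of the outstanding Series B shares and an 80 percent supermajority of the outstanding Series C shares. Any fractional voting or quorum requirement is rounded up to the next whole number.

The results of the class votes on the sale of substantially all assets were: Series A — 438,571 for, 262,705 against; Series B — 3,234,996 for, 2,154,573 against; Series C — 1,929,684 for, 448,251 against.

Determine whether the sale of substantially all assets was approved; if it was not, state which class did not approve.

Series A: a majority of 877011 is 438506; 438,506 required, 438,571 in favor — approved.
Series B: a majority of 6470826 is 3235414; 3,235,414 required, 3,234,996 in favor — not approved.
Series C: 4/5 of 2412105 = 1929684; 1,929,684 required, 1,929,684 in favor — approved.

Not approved — the Series B shares did not give the required vote.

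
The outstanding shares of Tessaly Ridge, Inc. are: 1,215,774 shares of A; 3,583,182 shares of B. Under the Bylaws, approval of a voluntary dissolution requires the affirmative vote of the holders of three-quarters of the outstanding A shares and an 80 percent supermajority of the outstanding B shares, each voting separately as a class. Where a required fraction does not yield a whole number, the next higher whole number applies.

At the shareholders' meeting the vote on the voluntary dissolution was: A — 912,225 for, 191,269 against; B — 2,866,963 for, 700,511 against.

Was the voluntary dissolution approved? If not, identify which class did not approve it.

A: 3/4 of 1215774 = 911830.50, rounded up to 911831; 911,831 required, 912,225 in favor — approved.
B: 4/5 of 3583182 = 2866545.60, rounded up to 2866546; 2,866,546 required, 2,866,963 in favor — approved.

Approved — every class gave the required vote.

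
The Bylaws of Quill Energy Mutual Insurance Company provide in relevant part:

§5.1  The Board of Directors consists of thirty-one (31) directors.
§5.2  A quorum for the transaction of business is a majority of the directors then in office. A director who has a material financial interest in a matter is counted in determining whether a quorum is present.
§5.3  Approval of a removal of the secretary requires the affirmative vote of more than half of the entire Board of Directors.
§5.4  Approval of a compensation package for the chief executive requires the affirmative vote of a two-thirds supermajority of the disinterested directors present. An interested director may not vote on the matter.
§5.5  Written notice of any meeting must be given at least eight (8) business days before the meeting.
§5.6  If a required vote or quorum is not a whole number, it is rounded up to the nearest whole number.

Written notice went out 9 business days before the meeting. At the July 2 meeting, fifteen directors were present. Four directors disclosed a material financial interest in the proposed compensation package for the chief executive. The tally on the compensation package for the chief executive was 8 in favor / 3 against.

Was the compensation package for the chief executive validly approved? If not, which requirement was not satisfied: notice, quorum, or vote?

Invalid — quorum requirement not satisfied.

Notice: 9 business days given; 8 required (9 ≥ 8). Satisfied.
Quorum: 15 present (interested directors count toward quorum); quorum is 16. Not satisfied.
Vote: the compensation package for the chief executive requires two-thirds of the disinterested directors present (15 − 4 = 11). 2/3 of 11 = 7.33, rounded up to 8, so 8 affirmative votes are needed; 8 voted in favor. Satisfied. (Moot — without a quorum no business can be validly transacted.)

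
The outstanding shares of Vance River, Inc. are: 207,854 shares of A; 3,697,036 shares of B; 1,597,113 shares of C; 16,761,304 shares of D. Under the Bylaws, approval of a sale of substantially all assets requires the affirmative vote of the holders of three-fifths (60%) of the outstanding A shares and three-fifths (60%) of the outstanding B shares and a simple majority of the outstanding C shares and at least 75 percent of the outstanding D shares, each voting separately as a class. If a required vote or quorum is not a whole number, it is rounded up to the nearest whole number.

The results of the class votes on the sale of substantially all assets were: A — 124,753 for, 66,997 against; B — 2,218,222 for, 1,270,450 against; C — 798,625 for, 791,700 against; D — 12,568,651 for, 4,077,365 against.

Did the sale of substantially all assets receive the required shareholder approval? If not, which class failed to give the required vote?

Not approved — the D shares did not give the required vote.

A: 3/5 of 207854 = 124712.40, rounded up to 124713; 124,713 required, 124,753 in favor — approved.
B: 3/5 of 3697036 = 2218221.60, rounded up to 2218222; 2,218,222 required, 2,218,222 in favor — approved.
C: a majority of 1597113 is 798557; 798,557 required, 798,625 in favor — approved.
D: 3/4 of 16761304 = 12570978; 12,570,978 required, 12,568,651 in favor — not approved.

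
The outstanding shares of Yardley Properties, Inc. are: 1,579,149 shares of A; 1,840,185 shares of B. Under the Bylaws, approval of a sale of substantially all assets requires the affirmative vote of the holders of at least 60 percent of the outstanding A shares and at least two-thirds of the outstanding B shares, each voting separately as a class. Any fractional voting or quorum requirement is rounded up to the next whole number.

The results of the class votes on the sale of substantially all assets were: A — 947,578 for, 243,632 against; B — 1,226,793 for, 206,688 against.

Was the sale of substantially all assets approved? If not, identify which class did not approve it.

Approved — every class gave the required vote.

A: 3/5 of 1579149 = 947489.40, rounded up to 947490; 947,490 required, 947,578 in favor — approved.
B: 2/3 of 1840185 = 1226790; 1,226,790 required, 1,226,793 in favor — approved.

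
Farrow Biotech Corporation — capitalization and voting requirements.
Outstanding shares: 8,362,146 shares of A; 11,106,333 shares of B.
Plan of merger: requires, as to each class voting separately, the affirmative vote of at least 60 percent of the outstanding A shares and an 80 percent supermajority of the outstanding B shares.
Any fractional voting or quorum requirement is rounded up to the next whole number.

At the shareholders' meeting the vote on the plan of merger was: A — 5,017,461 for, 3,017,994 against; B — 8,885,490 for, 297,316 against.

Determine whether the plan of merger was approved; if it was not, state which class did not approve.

Approved — every class gave the required vote.

A: 3/5 of 8362146 = 5017287.60, rounded up to 5017288; 5,017,288 required, 5,017,461 in favor — approved.
B: 4/5 of 11106333 = 8885066.40, rounded up to 8885067; 8,885,067 required, 8,885,490 in favor — approved.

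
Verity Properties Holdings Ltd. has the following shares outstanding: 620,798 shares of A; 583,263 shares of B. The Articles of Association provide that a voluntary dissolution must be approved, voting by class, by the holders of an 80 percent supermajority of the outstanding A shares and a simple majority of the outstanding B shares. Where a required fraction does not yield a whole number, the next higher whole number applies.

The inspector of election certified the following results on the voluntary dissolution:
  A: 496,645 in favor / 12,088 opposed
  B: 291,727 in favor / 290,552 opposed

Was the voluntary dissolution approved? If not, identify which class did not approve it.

A: 4/5 of 620798 = 496638.40, rounded up to 496639; 496,639 required, 496,645 in favor — approved.
B: a majority of 583263 is 291632; 291,632 required, 291,727 in favor — approved.

Approved — every class gave the required vote.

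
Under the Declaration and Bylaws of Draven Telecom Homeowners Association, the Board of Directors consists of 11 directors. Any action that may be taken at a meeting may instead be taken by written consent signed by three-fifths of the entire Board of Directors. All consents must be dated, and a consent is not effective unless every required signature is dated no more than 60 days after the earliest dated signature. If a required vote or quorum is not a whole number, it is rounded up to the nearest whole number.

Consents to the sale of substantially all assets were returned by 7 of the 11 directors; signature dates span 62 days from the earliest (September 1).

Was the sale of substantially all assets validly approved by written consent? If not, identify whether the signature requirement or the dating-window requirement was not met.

Not effective — dating-window requirement not satisfied.

Signatures required: three-fifths of 11 — 3/5 of 11 = 6.60, rounded up to 7, so 7 needed; 7 signed. Sufficient.
Dating window: the latest signature is 62 days after the earliest; the limit is 60 days. Outside the window.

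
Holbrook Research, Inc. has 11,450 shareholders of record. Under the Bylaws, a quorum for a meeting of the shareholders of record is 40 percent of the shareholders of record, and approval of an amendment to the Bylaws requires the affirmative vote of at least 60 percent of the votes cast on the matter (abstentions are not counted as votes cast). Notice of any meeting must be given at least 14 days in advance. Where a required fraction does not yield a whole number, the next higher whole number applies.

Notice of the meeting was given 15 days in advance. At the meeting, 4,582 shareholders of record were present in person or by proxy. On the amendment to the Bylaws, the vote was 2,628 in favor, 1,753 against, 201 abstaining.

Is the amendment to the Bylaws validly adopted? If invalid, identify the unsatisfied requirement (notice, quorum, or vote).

Invalid — vote requirement not satisfied.

Notice: 15 days given; 14 required. Satisfied.
Quorum: 40% of 11,450 = 4,580; 4,582 present. Satisfied.
Vote: requires three-fifths of the votes cast (4,582 − 201 abstaining = 4,381); 3/5 of 4381 = 2628.60, rounded up to 2629, so 2,629 needed; 2,628 in favor. Not satisfied.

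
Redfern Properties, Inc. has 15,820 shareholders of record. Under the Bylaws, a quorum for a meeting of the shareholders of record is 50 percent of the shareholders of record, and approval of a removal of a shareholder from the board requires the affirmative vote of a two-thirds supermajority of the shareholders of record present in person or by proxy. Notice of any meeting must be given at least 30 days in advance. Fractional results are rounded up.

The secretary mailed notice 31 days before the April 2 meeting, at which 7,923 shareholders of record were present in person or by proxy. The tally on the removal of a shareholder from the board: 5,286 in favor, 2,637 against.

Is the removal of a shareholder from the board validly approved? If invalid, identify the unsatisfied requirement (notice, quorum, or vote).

Notice: 31 days given; 30 required. Satisfied.
Quorum: 50% of 15,820 = 7,910; 7,923 present. Satisfied.
Vote: requires two-thirds of those present (7,923); 2/3 of 7923 = 5282, so 5,282 needed; 5,286 in favor. Satisfied.

Valid — all requirements satisfied.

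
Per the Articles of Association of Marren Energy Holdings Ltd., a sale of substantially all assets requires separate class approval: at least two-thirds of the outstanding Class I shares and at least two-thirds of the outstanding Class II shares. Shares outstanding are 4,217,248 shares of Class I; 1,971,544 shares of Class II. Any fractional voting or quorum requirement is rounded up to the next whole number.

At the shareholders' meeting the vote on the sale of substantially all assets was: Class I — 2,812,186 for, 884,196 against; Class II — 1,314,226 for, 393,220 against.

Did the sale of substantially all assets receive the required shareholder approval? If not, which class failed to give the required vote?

Not approved — the Class II shares did not give the required vote.

Class I: 2/3 of 4217248 = 2811498.67, rounded up to 2811499; 2,811,499 required, 2,812,186 in favor — approved.
Class II: 2/3 of 1971544 = 1314362.67, rounded up to 1314363; 1,314,363 required, 1,314,226 in favor — not approved.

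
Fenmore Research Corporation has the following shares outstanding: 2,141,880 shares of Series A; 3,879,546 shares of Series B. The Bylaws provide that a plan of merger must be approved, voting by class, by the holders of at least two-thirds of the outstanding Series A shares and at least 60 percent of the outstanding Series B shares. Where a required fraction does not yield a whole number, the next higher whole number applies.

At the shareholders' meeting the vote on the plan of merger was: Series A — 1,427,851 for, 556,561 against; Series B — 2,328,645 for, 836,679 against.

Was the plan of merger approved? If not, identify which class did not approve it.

Not approved — the Series A shares did not give the required vote.

Series A: 2/3 of 2141880 = 1427920; 1,427,920 required, 1,427,851 in favor — not approved.
Series B: 3/5 of 3879546 = 2327727.60, rounded up to 2327728; 2,327,728 required, 2,328,645 in favor — approved.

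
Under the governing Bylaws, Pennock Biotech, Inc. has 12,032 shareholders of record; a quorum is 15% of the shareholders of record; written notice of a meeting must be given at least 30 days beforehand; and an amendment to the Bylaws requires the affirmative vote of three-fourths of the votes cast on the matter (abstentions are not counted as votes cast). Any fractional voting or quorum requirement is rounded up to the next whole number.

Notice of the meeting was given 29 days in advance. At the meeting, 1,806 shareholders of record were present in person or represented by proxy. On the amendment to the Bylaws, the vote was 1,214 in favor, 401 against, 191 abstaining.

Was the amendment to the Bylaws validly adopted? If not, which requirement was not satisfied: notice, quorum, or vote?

Notice: 29 days given; 30 required. Not satisfied.
Quorum: 15% of 12,032 = 1,804.80, rounded up to 1,805; 1,806 present. Satisfied.
Vote: requires three-fourths of the votes cast (1,806 − 191 abstaining = 1,615); 3/4 of 1615 = 1211.25, rounded up to 1212, so 1,212 needed; 1,214 in favor. Satisfied.

Invalid — notice requirement not satisfied.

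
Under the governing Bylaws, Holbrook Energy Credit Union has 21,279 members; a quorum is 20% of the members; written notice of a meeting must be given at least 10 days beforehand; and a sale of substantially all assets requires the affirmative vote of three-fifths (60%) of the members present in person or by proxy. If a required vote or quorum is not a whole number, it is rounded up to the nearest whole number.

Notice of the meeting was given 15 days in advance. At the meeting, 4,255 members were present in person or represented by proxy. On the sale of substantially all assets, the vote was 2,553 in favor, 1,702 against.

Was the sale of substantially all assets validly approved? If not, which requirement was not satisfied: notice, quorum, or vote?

Invalid — quorum requirement not satisfied.

Notice: 15 days given; 10 required. Satisfied.
Quorum: 20% of 21,279 = 4,255.80, rounded up to 4,256; 4,255 present. Not satisfied.
Vote: requires three-fifths of those present (4,255); 3/5 of 4255 = 2553, so 2,553 needed; 2,553 in favor. Satisfied.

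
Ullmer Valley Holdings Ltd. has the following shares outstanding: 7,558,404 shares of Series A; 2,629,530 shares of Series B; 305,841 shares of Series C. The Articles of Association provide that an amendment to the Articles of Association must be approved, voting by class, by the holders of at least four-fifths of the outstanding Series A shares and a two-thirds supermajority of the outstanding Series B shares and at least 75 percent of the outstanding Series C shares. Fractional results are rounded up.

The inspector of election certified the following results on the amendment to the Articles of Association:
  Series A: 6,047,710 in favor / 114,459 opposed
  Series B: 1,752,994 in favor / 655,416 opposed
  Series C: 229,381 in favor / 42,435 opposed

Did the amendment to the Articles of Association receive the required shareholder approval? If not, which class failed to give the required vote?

Series A: 4/5 of 7558404 = 6046723.20, rounded up to 6046724; 6,046,724 required, 6,047,710 in favor — approved.
Series B: 2/3 of 2629530 = 1753020; 1,753,020 required, 1,752,994 in favor — not approved.
Series C: 3/4 of 305841 = 229380.75, rounded up to 229381; 229,381 required, 229,381 in favor — approved.

Not approved — the Series B shares did not give the required vote.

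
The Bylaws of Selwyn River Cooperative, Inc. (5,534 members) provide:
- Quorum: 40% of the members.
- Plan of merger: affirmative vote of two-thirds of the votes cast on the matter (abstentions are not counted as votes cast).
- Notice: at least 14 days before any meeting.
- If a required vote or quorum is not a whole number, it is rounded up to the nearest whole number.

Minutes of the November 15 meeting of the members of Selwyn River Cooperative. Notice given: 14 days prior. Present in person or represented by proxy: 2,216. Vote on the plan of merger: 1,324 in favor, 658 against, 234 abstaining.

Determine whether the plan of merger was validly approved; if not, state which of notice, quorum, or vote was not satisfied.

Notice: 14 days given; 14 required. Satisfied.
Quorum: 40% of 5,534 = 2,213.60, rounded up to 2,214; 2,216 present. Satisfied.
Vote: requires two-thirds of the votes cast (2,216 − 234 abstaining = 1,982); 2/3 of 1982 = 1321.33, rounded up to 1322, so 1,322 needed; 1,324 in favor. Satisfied.

Valid — all requirements satisfied.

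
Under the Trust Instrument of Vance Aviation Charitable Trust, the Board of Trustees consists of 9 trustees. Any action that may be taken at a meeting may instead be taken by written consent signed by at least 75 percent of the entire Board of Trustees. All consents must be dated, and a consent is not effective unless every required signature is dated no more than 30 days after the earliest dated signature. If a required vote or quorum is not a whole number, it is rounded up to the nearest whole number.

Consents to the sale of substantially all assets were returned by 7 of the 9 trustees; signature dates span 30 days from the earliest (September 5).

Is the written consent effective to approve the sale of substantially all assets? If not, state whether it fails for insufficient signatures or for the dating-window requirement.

Effective — both the signature and dating-window requirements are satisfied.

Signatures required: at least 75 percent of 9 — 3/4 of 9 = 6.75, rounded up to 7, so 7 needed; 7 signed. Sufficient.
Dating window: the latest signature is 30 days after the earliest; the limit is 30 days. Within the window.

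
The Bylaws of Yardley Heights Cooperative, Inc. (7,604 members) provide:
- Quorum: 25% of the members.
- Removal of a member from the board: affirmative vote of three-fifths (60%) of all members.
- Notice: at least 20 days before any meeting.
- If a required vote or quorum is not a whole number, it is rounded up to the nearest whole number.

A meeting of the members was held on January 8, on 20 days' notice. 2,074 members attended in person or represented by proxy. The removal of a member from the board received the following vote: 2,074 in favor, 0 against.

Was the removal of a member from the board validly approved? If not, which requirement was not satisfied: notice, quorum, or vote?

Invalid — vote requirement not satisfied.

Notice: 20 days given; 20 required. Satisfied.
Quorum: 25% of 7,604 = 1,901; 2,074 present. Satisfied.
Vote: requires three-fifths of all members (7,604); 3/5 of 7604 = 4562.40, rounded up to 4563, so 4,563 needed; 2,074 in favor. Not satisfied.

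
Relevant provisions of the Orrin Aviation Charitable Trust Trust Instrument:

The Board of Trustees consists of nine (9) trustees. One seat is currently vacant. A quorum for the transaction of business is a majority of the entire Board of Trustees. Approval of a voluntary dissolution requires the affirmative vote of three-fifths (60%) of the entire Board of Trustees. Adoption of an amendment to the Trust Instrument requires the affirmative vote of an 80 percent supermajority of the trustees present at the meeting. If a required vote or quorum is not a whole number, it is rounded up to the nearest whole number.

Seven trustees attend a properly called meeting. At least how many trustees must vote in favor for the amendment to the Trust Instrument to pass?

6

The amendment to the Trust Instrument requires four-fifths of the trustees present (7).
4/5 of 7 = 5.60, rounded up to 6.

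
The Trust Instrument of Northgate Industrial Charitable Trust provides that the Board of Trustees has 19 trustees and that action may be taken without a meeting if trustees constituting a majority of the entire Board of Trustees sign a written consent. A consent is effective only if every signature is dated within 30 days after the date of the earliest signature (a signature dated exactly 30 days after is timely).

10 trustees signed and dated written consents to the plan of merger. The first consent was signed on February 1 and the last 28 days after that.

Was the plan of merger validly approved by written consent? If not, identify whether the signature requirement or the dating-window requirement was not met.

Effective — both the signature and dating-window requirements are satisfied.

Signatures required: a majority of 19 — a majority of 19 is 10, so 10 needed; 10 signed. Sufficient.
Dating window: the latest signature is 28 days after the earliest; the limit is 30 days. Within the window.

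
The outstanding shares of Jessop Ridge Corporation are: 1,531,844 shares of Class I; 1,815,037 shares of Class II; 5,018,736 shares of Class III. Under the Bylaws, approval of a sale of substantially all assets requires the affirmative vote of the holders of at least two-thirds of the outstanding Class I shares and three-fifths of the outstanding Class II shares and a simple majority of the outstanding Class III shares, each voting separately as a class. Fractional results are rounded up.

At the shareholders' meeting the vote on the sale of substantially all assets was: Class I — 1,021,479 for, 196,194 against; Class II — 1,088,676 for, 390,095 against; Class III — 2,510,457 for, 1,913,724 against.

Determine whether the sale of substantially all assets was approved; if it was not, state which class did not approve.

Class I: 2/3 of 1531844 = 1021229.33, rounded up to 1021230; 1,021,230 required, 1,021,479 in favor — approved.
Class II: 3/5 of 1815037 = 1089022.20, rounded up to 1089023; 1,089,023 required, 1,088,676 in favor — not approved.
Class III: a majority of 5018736 is 2509369; 2,509,369 required, 2,510,457 in favor — approved.

Not approved — the Class II shares did not give the required vote.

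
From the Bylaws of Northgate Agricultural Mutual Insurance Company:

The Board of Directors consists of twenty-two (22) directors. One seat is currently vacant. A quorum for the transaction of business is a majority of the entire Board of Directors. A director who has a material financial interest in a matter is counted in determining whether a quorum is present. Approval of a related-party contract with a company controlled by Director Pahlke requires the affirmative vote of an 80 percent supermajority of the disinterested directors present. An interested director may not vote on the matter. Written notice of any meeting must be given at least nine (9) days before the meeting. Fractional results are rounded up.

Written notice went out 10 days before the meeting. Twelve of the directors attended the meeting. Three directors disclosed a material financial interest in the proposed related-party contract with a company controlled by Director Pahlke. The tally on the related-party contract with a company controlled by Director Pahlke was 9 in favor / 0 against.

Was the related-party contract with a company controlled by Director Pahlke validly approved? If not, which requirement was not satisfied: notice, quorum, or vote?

Valid — all requirements satisfied.

Notice: 10 days given; 9 required (10 ≥ 9). Satisfied.
Quorum: 12 present (interested directors count toward quorum); quorum is 12. Satisfied.
Vote: the related-party contract with a company controlled by Director Pahlke requires four-fifths of the disinterested directors present (12 − 3 = 9). 4/5 of 9 = 7.20, rounded up to 8, so 8 affirmative votes are needed; 9 voted in favor. Satisfied.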